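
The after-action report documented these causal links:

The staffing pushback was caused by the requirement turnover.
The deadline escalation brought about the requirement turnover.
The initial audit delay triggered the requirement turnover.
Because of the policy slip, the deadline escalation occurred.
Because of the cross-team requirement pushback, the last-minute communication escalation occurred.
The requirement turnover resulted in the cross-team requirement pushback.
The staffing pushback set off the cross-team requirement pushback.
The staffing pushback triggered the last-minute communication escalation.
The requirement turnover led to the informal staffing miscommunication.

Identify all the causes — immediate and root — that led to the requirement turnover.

the deadline escalation, the initial audit delay, the policy slip

Immediate causes of the requirement turnover: the initial audit delay, the deadline escalation.
Further upstream: the policy slip.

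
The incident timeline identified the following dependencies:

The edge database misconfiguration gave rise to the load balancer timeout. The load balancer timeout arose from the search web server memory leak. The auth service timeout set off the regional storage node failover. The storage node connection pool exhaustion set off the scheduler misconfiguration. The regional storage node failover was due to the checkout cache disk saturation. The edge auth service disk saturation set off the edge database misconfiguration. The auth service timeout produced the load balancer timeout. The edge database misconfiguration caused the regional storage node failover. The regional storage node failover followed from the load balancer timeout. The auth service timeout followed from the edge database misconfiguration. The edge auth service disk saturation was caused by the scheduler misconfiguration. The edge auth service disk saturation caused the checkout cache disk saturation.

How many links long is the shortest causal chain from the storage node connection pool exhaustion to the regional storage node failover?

4

Shortest chain: the storage node connection pool exhaustion → the scheduler misconfiguration → the edge auth service disk saturation → the checkout cache disk saturation → the regional storage node failover.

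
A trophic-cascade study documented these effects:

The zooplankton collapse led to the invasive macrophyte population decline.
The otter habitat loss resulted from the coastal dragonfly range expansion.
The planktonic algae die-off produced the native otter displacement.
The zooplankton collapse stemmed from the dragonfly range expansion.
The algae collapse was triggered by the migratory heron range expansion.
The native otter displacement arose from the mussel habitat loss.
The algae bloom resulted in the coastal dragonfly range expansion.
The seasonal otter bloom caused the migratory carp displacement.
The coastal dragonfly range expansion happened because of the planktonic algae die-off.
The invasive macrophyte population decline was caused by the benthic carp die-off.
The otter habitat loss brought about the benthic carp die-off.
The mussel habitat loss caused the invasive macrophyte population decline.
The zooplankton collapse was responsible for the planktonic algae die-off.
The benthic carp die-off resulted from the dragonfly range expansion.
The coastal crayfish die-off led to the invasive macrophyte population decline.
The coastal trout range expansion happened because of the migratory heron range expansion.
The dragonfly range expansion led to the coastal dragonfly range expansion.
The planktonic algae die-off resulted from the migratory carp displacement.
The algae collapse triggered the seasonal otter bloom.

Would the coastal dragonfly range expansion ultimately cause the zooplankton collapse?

No

The coastal dragonfly range expansion leads to the otter habitat loss, the benthic carp die-off, the invasive macrophyte population decline; the zooplankton collapse is not among them.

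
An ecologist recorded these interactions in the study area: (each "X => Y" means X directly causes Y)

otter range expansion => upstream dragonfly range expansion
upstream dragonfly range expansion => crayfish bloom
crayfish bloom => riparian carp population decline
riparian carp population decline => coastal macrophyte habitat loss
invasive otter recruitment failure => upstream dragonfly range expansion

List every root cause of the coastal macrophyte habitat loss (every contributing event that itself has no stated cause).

Tracing upstream from the coastal macrophyte habitat loss: the coastal macrophyte habitat loss ← the riparian carp population decline ← the crayfish bloom ← the upstream dragonfly range expansion ← the invasive otter recruitment failure.
A separate upstream branch: the coastal macrophyte habitat loss ← the riparian carp population decline ← the crayfish bloom ← the upstream dragonfly range expansion ← the otter range expansion.
Each of those chain origins has no stated cause.

the invasive otter recruitment failure, the otter range expansion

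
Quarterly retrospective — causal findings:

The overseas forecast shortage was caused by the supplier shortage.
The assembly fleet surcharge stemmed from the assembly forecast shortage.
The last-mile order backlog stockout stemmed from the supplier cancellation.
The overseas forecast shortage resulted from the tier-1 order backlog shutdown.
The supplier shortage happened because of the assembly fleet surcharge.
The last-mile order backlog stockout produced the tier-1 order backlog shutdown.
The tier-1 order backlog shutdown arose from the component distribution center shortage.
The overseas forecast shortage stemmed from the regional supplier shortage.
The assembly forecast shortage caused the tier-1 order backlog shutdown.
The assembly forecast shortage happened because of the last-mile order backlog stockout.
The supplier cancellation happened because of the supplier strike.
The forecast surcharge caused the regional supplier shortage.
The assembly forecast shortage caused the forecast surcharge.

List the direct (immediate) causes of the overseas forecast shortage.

Upstream contributors include the supplier strike, the supplier cancellation, the last-mile order backlog stockout, the assembly forecast shortage, the forecast surcharge, the assembly fleet surcharge, the component distribution center shortage, but only the regional supplier shortage, the supplier shortage, the tier-1 order backlog shutdown feed directly into the overseas forecast shortage.

the regional supplier shortage, the supplier shortage, the tier-1 order backlog shutdown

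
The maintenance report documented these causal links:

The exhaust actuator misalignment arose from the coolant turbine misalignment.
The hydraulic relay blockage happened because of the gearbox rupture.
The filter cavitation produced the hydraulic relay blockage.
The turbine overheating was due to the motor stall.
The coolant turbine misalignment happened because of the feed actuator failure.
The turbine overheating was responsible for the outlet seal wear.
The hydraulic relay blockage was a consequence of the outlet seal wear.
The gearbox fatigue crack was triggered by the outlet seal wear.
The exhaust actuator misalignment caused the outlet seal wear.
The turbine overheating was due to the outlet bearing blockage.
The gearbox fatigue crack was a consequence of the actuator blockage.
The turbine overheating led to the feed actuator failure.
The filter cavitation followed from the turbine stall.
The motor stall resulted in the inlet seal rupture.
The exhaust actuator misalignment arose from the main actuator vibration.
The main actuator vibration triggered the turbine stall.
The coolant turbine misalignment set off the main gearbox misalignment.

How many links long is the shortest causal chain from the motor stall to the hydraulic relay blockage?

Shortest chain: the motor stall → the turbine overheating → the outlet seal wear → the hydraulic relay blockage.

3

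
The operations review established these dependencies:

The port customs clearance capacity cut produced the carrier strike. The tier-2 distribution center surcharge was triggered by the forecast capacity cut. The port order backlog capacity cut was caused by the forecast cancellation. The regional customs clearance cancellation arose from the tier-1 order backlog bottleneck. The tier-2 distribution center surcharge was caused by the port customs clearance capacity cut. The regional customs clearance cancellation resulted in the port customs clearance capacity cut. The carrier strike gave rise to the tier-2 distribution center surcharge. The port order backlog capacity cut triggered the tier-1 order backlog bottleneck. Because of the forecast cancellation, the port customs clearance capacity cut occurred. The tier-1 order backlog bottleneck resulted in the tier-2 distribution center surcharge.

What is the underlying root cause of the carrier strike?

the forecast cancellation

Tracing upstream from the carrier strike: the carrier strike ← the port customs clearance capacity cut ← the forecast cancellation.
The forecast cancellation has no stated cause, so it is the root.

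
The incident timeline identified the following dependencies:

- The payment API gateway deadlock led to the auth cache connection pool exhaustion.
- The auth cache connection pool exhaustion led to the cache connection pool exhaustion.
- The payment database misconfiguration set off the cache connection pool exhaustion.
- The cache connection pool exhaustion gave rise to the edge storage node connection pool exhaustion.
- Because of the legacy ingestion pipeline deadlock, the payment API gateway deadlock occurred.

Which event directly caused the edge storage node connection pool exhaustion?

Upstream contributors include the legacy ingestion pipeline deadlock, the payment API gateway deadlock, the auth cache connection pool exhaustion, the payment database misconfiguration, but only the cache connection pool exhaustion feeds directly into the edge storage node connection pool exhaustion.

the cache connection pool exhaustion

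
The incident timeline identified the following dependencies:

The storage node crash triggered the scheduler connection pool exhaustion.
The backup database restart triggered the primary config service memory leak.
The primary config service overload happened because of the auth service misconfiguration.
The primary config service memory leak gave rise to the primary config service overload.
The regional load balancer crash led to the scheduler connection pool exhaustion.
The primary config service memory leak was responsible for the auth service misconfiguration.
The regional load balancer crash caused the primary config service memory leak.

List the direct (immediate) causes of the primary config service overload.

Upstream contributors include the backup database restart, the regional load balancer crash, but only the auth service misconfiguration, the primary config service memory leak feed directly into the primary config service overload.

the auth service misconfiguration, the primary config service memory leak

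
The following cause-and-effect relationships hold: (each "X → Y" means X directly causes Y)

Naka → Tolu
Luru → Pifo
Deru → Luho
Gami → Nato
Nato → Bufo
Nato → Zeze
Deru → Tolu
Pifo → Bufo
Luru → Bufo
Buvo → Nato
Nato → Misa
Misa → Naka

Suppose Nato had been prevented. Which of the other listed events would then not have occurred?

Misa, Naka, Zeze

Downstream of Nato: Zeze, Bufo, Misa, Naka, Tolu.
Of those, still caused via another path: Bufo, Tolu.
The remainder have no surviving cause.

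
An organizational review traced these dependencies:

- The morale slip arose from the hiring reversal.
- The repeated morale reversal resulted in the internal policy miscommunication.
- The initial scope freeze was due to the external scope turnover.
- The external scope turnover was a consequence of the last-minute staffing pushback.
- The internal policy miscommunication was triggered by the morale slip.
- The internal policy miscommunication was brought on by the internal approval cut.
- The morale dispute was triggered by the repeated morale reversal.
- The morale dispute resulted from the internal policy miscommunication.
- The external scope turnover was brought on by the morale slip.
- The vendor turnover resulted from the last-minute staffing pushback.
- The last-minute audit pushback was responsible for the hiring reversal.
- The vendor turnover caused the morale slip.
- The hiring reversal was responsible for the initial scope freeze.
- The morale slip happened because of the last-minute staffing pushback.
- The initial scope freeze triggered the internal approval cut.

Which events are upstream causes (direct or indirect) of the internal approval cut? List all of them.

Immediate cause of the internal approval cut: the initial scope freeze.
Further upstream: the last-minute staffing pushback, the last-minute audit pushback, the vendor turnover, the hiring reversal, the morale slip, the external scope turnover.

the external scope turnover, the hiring reversal, the initial scope freeze, the last-minute audit pushback, the last-minute staffing pushback, the morale slip, the vendor turnover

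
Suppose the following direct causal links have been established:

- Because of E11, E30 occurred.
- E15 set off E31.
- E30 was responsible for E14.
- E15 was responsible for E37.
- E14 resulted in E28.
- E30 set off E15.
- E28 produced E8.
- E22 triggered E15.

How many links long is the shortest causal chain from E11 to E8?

4

Shortest chain: E11 → E30 → E14 → E28 → E8.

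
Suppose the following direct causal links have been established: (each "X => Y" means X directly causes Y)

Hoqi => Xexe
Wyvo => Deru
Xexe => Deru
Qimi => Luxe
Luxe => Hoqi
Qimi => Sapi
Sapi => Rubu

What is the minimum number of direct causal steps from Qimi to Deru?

Shortest chain: Qimi → Luxe → Hoqi → Xexe → Deru.

4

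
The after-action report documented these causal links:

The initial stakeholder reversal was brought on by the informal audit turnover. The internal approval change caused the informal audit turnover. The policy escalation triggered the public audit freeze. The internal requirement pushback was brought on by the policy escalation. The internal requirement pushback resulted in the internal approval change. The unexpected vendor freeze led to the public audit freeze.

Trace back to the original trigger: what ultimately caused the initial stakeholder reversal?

Tracing upstream from the initial stakeholder reversal: the initial stakeholder reversal ← the informal audit turnover ← the internal approval change ← the internal requirement pushback ← the policy escalation.
The policy escalation has no stated cause, so it is the root.

the policy escalation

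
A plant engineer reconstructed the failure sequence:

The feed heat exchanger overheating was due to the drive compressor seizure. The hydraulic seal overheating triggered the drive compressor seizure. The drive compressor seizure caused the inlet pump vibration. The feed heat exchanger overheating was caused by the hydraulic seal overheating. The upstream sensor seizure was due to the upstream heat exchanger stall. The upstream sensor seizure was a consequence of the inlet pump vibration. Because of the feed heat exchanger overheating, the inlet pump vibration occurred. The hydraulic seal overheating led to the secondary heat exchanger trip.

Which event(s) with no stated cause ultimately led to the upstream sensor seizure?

Tracing upstream from the upstream sensor seizure: the upstream sensor seizure ← the inlet pump vibration ← the drive compressor seizure ← the hydraulic seal overheating.
A separate upstream branch: the upstream sensor seizure ← the upstream heat exchanger stall.
Each of those chain origins has no stated cause.

the hydraulic seal overheating, the upstream heat exchanger stall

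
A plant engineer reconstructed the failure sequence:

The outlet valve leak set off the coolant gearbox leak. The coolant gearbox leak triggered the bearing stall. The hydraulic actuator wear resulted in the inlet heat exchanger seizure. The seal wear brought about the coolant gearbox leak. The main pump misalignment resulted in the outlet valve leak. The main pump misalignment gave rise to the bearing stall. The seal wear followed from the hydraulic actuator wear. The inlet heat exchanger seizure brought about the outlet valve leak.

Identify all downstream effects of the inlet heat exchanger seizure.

the bearing stall, the coolant gearbox leak, the outlet valve leak

Direct effects: the outlet valve leak.
2 steps out: the coolant gearbox leak.
3 steps out: the bearing stall.
Not reachable from it: the hydraulic actuator wear, the seal wear, the main pump misalignment.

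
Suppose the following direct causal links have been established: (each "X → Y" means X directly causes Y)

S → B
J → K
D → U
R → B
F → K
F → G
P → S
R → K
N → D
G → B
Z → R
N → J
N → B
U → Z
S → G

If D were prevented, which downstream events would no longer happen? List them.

Downstream of D: U, Z, R, K, B.
Of those, still caused via another path: K, B.
The remainder have no surviving cause.

R, U, Z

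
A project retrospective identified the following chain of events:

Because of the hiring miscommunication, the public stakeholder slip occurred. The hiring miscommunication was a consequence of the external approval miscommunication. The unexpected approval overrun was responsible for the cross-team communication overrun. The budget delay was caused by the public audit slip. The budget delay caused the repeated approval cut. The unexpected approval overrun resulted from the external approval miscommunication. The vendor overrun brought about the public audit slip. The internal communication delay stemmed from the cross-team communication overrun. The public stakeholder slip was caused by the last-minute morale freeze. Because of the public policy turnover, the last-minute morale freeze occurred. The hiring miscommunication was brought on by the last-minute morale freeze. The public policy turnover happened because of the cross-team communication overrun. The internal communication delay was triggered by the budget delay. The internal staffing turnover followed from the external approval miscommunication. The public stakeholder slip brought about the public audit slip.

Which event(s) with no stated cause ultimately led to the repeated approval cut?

Tracing upstream from the repeated approval cut: the repeated approval cut ← the budget delay ← the public audit slip ← the public stakeholder slip ← the hiring miscommunication ← the external approval miscommunication.
A separate upstream branch: the repeated approval cut ← the budget delay ← the public audit slip ← the vendor overrun.
Each of those chain origins has no stated cause.

the external approval miscommunication, the vendor overrun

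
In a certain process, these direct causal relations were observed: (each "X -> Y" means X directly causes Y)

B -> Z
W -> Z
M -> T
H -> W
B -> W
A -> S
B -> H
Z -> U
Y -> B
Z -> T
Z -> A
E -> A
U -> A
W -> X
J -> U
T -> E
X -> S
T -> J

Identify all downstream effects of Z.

A, E, J, S, T, U

Direct effects: T, U, A.
2 steps out: J, E, S.
Not reachable from it: Y, B, H, W, M, X.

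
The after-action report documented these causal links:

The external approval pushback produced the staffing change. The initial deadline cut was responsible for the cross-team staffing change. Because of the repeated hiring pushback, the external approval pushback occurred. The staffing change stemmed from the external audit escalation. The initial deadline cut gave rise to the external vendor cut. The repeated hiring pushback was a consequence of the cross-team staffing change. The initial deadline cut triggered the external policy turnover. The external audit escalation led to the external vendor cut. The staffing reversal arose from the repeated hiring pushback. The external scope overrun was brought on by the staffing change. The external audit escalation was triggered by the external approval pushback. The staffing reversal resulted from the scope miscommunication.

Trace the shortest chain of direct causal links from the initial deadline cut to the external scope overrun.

the initial deadline cut → the cross-team staffing change → the repeated hiring pushback → the external approval pushback → the staffing change → the external scope overrun

the initial deadline cut → the cross-team staffing change
the cross-team staffing change → the repeated hiring pushback
the repeated hiring pushback → the external approval pushback
the external approval pushback → the staffing change
the staffing change → the external scope overrun
Length: 5 steps.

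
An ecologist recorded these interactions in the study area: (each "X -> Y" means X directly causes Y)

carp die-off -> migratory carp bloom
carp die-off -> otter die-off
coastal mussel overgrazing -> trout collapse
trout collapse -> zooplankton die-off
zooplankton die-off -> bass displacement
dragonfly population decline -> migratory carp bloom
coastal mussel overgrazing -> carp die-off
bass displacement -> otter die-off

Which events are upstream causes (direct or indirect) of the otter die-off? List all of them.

Immediate causes of the otter die-off: the carp die-off, the bass displacement.
Further upstream: the coastal mussel overgrazing, the trout collapse, the zooplankton die-off.

the bass displacement, the carp die-off, the coastal mussel overgrazing, the trout collapse, the zooplankton die-off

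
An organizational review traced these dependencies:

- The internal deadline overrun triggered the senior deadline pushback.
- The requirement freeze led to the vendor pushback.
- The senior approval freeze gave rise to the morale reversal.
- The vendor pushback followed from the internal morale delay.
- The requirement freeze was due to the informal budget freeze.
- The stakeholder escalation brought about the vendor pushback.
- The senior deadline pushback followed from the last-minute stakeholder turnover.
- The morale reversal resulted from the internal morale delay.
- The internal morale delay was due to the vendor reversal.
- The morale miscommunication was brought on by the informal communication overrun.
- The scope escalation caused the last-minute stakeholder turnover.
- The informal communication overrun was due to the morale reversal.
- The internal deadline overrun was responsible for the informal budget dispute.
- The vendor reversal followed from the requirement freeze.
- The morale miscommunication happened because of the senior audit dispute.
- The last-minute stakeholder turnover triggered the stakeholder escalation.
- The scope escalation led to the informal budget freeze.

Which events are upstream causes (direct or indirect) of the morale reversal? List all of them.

the informal budget freeze, the internal morale delay, the requirement freeze, the scope escalation, the senior approval freeze, the vendor reversal

Immediate causes of the morale reversal: the senior approval freeze, the internal morale delay.
Further upstream: the scope escalation, the informal budget freeze, the requirement freeze, the vendor reversal.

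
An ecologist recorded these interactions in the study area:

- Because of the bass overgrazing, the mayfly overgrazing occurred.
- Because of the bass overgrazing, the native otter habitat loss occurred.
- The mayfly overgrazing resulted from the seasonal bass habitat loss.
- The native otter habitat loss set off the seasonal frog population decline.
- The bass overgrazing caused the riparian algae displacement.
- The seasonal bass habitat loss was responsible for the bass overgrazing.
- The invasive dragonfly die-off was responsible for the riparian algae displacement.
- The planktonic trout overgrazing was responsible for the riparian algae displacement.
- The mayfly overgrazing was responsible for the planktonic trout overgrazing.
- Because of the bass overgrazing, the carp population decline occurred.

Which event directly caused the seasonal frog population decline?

Upstream contributors include the seasonal bass habitat loss, the bass overgrazing, but only the native otter habitat loss feeds directly into the seasonal frog population decline.

the native otter habitat loss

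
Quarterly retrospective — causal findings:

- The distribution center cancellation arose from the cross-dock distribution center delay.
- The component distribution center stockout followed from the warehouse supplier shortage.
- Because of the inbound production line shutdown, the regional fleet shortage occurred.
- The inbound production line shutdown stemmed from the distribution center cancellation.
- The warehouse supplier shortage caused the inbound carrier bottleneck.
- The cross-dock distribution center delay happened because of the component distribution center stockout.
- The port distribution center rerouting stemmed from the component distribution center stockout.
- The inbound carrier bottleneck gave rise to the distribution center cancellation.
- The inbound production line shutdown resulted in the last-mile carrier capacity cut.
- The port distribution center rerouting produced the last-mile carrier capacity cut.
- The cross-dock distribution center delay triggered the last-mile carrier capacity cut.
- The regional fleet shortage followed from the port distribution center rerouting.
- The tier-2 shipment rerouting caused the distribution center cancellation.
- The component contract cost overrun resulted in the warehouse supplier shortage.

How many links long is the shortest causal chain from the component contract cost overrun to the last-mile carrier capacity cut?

Shortest chain: the component contract cost overrun → the warehouse supplier shortage → the component distribution center stockout → the port distribution center rerouting → the last-mile carrier capacity cut.

4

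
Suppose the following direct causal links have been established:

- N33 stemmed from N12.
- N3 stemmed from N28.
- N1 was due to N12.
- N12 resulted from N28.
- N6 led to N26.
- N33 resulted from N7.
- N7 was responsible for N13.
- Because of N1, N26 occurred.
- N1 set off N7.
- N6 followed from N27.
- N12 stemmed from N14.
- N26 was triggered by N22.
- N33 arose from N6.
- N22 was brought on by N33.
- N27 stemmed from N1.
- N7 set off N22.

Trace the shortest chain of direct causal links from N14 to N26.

N14 → N12
N12 → N1
N1 → N26
Length: 3 steps.

N14 → N12 → N1 → N26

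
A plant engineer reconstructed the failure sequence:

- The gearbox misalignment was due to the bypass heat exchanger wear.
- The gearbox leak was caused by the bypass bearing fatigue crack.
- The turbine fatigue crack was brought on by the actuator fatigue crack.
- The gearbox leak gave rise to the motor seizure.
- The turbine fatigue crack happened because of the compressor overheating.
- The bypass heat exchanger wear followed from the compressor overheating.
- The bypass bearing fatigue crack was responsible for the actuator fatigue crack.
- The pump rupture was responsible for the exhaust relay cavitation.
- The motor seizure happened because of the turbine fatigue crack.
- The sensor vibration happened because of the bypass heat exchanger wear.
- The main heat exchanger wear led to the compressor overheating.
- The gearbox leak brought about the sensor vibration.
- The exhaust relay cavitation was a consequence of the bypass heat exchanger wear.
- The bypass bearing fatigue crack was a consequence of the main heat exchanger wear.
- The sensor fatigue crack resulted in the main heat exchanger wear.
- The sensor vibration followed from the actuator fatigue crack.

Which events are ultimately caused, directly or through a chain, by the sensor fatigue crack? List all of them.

the actuator fatigue crack, the bypass bearing fatigue crack, the bypass heat exchanger wear, the compressor overheating, the exhaust relay cavitation, the gearbox leak, the gearbox misalignment, the main heat exchanger wear, the motor seizure, the sensor vibration, the turbine fatigue crack

Direct effects: the main heat exchanger wear.
2 steps out: the compressor overheating, the bypass bearing fatigue crack.
3 steps out: the bypass heat exchanger wear, the actuator fatigue crack, the gearbox leak, the turbine fatigue crack.
4 steps out: the gearbox misalignment, the exhaust relay cavitation, the sensor vibration, the motor seizure.
Not reachable from it: the pump rupture.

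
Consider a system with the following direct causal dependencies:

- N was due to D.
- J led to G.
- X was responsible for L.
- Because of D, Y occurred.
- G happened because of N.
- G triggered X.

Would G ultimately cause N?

G leads to X, L; N is not among them.

No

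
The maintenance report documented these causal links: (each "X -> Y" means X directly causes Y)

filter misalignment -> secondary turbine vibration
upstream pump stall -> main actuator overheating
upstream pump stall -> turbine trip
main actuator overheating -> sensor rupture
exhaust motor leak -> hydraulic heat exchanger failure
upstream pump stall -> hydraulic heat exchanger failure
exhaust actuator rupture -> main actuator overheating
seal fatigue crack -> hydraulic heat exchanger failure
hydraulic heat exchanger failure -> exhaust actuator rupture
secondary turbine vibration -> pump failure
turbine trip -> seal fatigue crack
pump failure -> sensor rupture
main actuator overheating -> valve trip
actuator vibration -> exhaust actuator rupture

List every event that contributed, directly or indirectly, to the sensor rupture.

Immediate causes of the sensor rupture: the main actuator overheating, the pump failure.
Further upstream: the upstream pump stall, the turbine trip, the actuator vibration, the filter misalignment, the exhaust motor leak, the seal fatigue crack, the hydraulic heat exchanger failure, the exhaust actuator rupture, the secondary turbine vibration.

the actuator vibration, the exhaust actuator rupture, the exhaust motor leak, the filter misalignment, the hydraulic heat exchanger failure, the main actuator overheating, the pump failure, the seal fatigue crack, the secondary turbine vibration, the turbine trip, the upstream pump stall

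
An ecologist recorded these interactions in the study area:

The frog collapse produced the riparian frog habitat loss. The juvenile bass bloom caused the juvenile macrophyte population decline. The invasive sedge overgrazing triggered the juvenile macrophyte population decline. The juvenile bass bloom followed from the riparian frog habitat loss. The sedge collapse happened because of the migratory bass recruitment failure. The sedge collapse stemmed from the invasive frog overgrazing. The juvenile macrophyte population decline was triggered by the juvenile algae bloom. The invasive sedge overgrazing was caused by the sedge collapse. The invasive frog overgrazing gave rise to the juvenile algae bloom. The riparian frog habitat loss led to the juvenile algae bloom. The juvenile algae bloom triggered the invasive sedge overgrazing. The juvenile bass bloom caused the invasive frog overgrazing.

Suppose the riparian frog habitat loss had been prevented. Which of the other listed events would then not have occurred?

the invasive frog overgrazing, the juvenile algae bloom, the juvenile bass bloom

Downstream of the riparian frog habitat loss: the juvenile bass bloom, the invasive frog overgrazing, the juvenile algae bloom, the sedge collapse, the invasive sedge overgrazing, the juvenile macrophyte population decline.
Of those, still caused via another path: the sedge collapse, the invasive sedge overgrazing, the juvenile macrophyte population decline.
The remainder have no surviving cause.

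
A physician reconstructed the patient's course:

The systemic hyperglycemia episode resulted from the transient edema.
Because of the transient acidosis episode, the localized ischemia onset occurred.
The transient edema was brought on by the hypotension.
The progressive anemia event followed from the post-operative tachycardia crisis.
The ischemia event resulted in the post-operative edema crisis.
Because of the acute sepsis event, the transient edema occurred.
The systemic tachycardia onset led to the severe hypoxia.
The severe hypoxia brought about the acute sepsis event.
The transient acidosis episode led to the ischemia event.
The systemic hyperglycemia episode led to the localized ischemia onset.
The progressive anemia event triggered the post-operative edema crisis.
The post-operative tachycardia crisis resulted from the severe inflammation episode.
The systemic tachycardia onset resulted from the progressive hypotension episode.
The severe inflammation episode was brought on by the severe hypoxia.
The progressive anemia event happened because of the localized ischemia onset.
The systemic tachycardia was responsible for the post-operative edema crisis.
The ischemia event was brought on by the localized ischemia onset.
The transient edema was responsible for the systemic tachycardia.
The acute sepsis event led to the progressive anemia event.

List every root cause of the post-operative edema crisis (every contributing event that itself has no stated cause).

Tracing upstream from the post-operative edema crisis: the post-operative edema crisis ← the progressive anemia event ← the acute sepsis event ← the severe hypoxia ← the systemic tachycardia onset ← the progressive hypotension episode.
A separate upstream branch: the post-operative edema crisis ← the ischemia event ← the transient acidosis episode.
A separate upstream branch: the post-operative edema crisis ← the systemic tachycardia ← the transient edema ← the hypotension.
Each of those chain origins has no stated cause.

the hypotension, the progressive hypotension episode, the transient acidosis episode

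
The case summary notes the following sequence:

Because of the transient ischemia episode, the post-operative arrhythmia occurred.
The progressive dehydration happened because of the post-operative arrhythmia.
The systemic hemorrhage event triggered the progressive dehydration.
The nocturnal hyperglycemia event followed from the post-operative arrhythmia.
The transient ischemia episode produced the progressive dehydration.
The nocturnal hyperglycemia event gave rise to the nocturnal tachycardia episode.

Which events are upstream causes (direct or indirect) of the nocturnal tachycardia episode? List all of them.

Immediate cause of the nocturnal tachycardia episode: the nocturnal hyperglycemia event.
Further upstream: the transient ischemia episode, the post-operative arrhythmia.

the nocturnal hyperglycemia event, the post-operative arrhythmia, the transient ischemia episode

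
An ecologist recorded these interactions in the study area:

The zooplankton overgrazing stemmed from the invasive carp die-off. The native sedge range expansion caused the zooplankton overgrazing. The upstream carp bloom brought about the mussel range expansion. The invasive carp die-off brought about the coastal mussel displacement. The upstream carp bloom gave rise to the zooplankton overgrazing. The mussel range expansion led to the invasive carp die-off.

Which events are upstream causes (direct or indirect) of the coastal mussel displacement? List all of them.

Immediate cause of the coastal mussel displacement: the invasive carp die-off.
Further upstream: the upstream carp bloom, the mussel range expansion.

the invasive carp die-off, the mussel range expansion, the upstream carp bloom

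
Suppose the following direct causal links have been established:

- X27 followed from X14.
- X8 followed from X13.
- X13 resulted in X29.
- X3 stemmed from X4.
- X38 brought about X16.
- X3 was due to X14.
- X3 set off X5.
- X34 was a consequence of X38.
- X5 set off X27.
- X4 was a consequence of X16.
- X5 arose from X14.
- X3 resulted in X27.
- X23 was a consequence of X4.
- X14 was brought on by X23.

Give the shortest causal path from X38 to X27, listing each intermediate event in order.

X38 → X16
X16 → X4
X4 → X3
X3 → X27
Length: 4 steps.

X38 → X16 → X4 → X3 → X27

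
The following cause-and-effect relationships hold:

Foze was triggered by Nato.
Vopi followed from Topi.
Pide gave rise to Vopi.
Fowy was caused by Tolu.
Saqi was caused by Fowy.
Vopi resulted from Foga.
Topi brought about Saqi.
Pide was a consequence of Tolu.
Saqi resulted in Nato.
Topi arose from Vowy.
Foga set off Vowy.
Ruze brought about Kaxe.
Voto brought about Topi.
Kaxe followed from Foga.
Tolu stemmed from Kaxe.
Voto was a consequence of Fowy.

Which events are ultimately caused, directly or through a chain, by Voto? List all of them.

Direct effects: Topi.
2 steps out: Saqi, Vopi.
3 steps out: Nato.
4 steps out: Foze.
Not reachable from it: Foga, Ruze, Kaxe, Tolu, Fowy, Vowy, Pide.

Foze, Nato, Saqi, Topi, Vopi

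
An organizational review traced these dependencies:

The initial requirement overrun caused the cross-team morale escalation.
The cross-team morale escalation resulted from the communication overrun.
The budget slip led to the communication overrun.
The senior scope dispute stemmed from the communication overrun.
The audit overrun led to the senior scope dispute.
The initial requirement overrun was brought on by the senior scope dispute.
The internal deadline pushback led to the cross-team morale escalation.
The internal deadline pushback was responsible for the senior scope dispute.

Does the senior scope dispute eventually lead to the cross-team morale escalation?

Yes

There is a causal chain: the senior scope dispute → the initial requirement overrun → the cross-team morale escalation.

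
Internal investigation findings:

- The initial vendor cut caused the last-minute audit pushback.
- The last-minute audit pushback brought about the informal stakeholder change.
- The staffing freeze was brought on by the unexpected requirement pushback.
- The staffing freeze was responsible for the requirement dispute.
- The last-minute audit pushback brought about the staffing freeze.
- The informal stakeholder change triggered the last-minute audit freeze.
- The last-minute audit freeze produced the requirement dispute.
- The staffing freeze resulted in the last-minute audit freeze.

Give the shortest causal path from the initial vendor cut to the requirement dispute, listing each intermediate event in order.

the initial vendor cut → the last-minute audit pushback
the last-minute audit pushback → the staffing freeze
the staffing freeze → the requirement dispute
Length: 3 steps.

the initial vendor cut → the last-minute audit pushback → the staffing freeze → the requirement dispute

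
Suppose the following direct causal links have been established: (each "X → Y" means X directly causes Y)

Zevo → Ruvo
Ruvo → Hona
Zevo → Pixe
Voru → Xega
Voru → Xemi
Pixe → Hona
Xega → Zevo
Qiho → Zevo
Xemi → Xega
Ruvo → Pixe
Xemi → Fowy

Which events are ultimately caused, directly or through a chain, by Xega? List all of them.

Hona, Pixe, Ruvo, Zevo

Direct effects: Zevo.
2 steps out: Ruvo, Pixe.
3 steps out: Hona.
Not reachable from it: Voru, Xemi, Fowy, Qiho.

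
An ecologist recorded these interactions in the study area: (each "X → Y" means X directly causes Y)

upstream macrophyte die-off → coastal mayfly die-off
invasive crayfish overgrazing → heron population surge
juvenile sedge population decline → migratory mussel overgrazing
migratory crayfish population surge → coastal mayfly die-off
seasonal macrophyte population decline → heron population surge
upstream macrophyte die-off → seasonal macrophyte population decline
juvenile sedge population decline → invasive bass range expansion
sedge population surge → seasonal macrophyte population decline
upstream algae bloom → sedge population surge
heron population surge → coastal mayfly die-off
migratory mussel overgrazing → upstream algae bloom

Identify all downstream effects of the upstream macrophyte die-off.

the coastal mayfly die-off, the heron population surge, the seasonal macrophyte population decline

Direct effects: the seasonal macrophyte population decline, the coastal mayfly die-off.
2 steps out: the heron population surge.
Not reachable from it: the juvenile sedge population decline, the invasive bass range expansion, the migratory mussel overgrazing, the upstream algae bloom, the sedge population surge, the invasive crayfish overgrazing, the migratory crayfish population surge.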